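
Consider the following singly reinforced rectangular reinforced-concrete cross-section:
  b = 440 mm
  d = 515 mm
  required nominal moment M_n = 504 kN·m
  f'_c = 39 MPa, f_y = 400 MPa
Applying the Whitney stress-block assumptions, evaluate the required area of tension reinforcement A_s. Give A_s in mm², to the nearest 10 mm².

With M_n = 0.85 f'_c a b (d − a/2), solve the quadratic for a:
a = d − √(d² − 2M_n/(0.85 f'_c b)) = 515 − √(515² − 2 × 504×10⁶/(0.85 × 39 × 440)) = 72.15 mm.
A_s = 0.85 f'_c a b / f_y = 0.85 × 39 × 72.15 × 440 / 400 = 2630.9 mm².

A_s ≈ 2630 mm²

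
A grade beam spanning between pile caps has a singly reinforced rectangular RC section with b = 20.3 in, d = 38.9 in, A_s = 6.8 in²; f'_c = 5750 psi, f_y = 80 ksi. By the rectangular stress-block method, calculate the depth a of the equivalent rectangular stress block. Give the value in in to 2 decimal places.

T = A_s f_y = 6.8 × 80 = 544 kips.
a = T/(0.85 f'_c b) = 544/(0.85 × 5.75 × 20.3) = 5.48 in.

a ≈ 5.48 in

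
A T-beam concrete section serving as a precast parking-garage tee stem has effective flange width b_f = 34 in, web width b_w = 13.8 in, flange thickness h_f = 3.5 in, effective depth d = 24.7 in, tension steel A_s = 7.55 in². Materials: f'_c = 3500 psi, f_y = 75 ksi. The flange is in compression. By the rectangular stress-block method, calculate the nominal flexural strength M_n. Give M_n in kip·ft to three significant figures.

M_n ≈ 1010 kip·ft

Tension: T = A_s f_y = 7.55 × 75 = 566.25 kips.
Try a within the flange: a = T/(0.85 f'_c b_f) = 566.25/(0.85 × 3.5 × 34) = 5.598 in.
a = 5.598 > h_f = 3.5 in: the block extends into the web. Split into flange-overhang and web parts.
C_f = 0.85 f'_c (b_f − b_w) h_f = 0.85 × 3.5 × (34 − 13.8) × 3.5 = 210.3 kips.
Remaining web compression depth: a_w = (T − C_f)/(0.85 f'_c b_w) = (566.25 − 210.3)/(0.85 × 3.5 × 13.8) = 8.670 in.
M_n = C_f(d − h_f/2) + (T − C_f)(d − a_w/2) = 210.3 × (24.7 − 1.75) + 355.95 × (24.7 − 4.335) = 4826.4 + 7248.9 = 12075.3 kip·in.
M_n = 12075.3/12 = 1006.28 kip·ft.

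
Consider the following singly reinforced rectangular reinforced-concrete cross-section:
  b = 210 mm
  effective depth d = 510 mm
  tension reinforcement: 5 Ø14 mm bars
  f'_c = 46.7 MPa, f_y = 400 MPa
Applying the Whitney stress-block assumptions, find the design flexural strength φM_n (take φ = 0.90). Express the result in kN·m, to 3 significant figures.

φM_n ≈ 136 kN·m

A_s = 5 × 154 = 770 mm².
T = A_s f_y = 770 × 400 = 308000 N = 308 kN.
From C = T: a = T/(0.85 f'_c b) = 308000/(0.85 × 46.7 × 210) = 36.95 mm.
M_n = T(d − a/2) = 308 kN × (510 − 18.475) mm = 151.39 kN·m.
φM_n = 0.90 × 151.39 = 136.25 kN·m.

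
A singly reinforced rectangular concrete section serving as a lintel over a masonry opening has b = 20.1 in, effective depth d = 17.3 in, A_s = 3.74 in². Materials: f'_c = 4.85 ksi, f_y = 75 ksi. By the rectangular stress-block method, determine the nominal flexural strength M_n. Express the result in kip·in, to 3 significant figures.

M_n ≈ 4380 kip·in

T = A_s f_y = 3.74 × 75 = 280.5 kips.
a = T/(0.85 f'_c b) = 280.5/(0.85 × 4.85 × 20.1) = 3.385 in.
M_n = T(d − a/2) = 280.5 × (17.3 − 1.6925) = 4377.9 kip·in.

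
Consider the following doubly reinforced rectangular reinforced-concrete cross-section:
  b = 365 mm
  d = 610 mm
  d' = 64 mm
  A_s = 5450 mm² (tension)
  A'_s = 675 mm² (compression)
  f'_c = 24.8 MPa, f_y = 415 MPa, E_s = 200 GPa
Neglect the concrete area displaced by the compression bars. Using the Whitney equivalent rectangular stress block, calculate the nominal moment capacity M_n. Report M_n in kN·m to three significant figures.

Assume both tension and compression steel yield.
Net tension couple steel: A_s − A'_s = 4775 mm².
a = (A_s − A'_s) f_y / (0.85 f'_c b) = 1981625/(0.85 × 24.8 × 365) = 257.55 mm.
c = a/β₁ = 257.55/0.85 = 303.00 mm; ε'_s = 0.003(c − d')/c = 0.0024 ≥ f_y/E_s = 0.0021, so compression steel does yield.
M_n = (A_s − A'_s) f_y (d − a/2) + A'_s f_y (d − d') = [1981625 × (610 − 128.775) + 280125 × (610 − 64)] × 10⁻⁶ = 953.61 + 152.95 = 1106.56 kN·m.

M_n ≈ 1110 kN·m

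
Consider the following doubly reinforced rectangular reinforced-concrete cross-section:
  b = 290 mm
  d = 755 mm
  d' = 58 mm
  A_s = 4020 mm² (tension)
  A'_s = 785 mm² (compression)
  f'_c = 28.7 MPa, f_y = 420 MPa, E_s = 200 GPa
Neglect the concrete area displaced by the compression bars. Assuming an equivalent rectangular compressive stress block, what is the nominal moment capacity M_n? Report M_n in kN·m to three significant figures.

Assume both tension and compression steel yield.
Net tension couple steel: A_s − A'_s = 3235 mm².
a = (A_s − A'_s) f_y / (0.85 f'_c b) = 1358700/(0.85 × 28.7 × 290) = 192.05 mm.
c = a/β₁ = 192.05/0.845 = 227.28 mm; ε'_s = 0.003(c − d')/c = 0.0022 ≥ f_y/E_s = 0.0021, so compression steel does yield.
M_n = (A_s − A'_s) f_y (d − a/2) + A'_s f_y (d − d') = [1358700 × (755 − 96.025) + 329700 × (755 − 58)] × 10⁻⁶ = 895.35 + 229.80 = 1125.15 kN·m.

M_n ≈ 1130 kN·m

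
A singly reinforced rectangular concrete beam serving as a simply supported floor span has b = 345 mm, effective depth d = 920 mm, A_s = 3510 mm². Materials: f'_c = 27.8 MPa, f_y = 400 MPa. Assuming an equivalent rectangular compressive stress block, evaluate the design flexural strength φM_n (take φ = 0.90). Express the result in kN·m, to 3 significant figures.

φM_n ≈ 1050 kN·m

T = A_s f_y = 3510 × 400 = 1404000 N = 1404 kN.
From C = T: a = T/(0.85 f'_c b) = 1404000/(0.85 × 27.8 × 345) = 172.22 mm.
M_n = T(d − a/2) = 1404 kN × (920 − 86.11) mm = 1170.78 kN·m.
φM_n = 0.90 × 1170.78 = 1053.70 kN·m.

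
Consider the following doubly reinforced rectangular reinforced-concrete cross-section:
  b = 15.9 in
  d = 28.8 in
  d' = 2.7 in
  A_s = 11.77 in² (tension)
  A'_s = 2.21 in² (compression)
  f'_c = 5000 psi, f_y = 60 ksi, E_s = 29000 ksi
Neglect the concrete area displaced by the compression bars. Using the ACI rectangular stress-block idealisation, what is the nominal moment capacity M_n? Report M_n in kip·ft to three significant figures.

M_n ≈ 1460 kip·ft

Assume both steels yield.
a = (A_s − A'_s) f_y/(0.85 f'_c b) = (11.77 − 2.21) × 60/(0.85 × 5 × 15.9) = 8.488 in.
c = a/β₁ = 8.488/0.8 = 10.610 in; ε'_s = 0.003(c − d')/c = 0.0022 ≥ ε_y = 0.0021, so the compression steel yields.
M_n = (A_s − A'_s) f_y (d − a/2) + A'_s f_y (d − d') = 573.6 × (28.8 − 4.244) + 132.6 × (28.8 − 2.7) = 14085.3 + 3460.9 = 17546.2 kip·in = 17546.2/12 = 1462.18 kip·ft.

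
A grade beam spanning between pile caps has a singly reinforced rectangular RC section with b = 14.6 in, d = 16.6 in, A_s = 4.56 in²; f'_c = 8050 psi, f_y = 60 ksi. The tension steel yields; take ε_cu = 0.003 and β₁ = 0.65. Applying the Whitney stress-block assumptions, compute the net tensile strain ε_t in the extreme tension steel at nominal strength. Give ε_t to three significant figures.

ε_t ≈ 0.00882

a = A_s f_y/(0.85 f'_c b) = 2.739 in.
β₁ = 0.65, so c = a/β₁ = 2.739/0.65 = 4.214 in.
From the linear strain diagram with ε_cu = 0.003: ε_t = 0.003 (d − c)/c = 0.003 × (16.6 − 4.214)/4.214 = 0.00882.
Since ε_t ≥ 0.005, the section is tension-controlled.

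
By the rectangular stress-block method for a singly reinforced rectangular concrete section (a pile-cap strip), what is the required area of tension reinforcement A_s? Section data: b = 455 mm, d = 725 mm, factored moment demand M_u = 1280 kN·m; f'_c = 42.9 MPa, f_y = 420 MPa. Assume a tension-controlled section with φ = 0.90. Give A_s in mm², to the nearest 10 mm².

M_n = M_u/φ = 1280/0.90 = 1422.22 kN·m.
With M_n = 0.85 f'_c a b (d − a/2), solve the quadratic for a:
a = d − √(d² − 2M_n/(0.85 f'_c b)) = 725 − √(725² − 2 × 1422.22×10⁶/(0.85 × 42.9 × 455)) = 129.86 mm.
A_s = 0.85 f'_c a b / f_y = 0.85 × 42.9 × 129.86 × 455 / 420 = 5130.0 mm².

A_s ≈ 5130 mm²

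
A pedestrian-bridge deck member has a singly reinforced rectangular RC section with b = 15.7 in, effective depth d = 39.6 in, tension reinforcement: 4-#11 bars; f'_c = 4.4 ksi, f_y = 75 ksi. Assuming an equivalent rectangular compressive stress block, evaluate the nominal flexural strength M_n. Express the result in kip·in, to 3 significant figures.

A_s = 4 × 1.56 = 6.24 in².
T = A_s f_y = 6.24 × 75 = 468 kips.
a = T/(0.85 f'_c b) = 468/(0.85 × 4.4 × 15.7) = 7.970 in.
M_n = T(d − a/2) = 468 × (39.6 − 3.985) = 16667.8 kip·in.

M_n ≈ 16700 kip·in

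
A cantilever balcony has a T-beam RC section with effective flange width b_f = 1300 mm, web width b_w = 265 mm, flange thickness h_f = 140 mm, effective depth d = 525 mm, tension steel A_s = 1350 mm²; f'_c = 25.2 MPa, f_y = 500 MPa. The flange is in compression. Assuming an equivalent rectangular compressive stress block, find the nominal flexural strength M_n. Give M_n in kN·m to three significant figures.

M_n ≈ 346 kN·m

Tension: T = A_s f_y = 1350 × 500 = 675000 N.
Try a within the flange: a = T/(0.85 f'_c b_f) = 675000/(0.85 × 25.2 × 1300) = 24.24 mm.
Since a = 24.24 ≤ h_f = 140 mm, the stress block lies entirely in the flange; analyse as a rectangular beam of width b_f.
M_n = T(d − a/2) = 675000 × (525 − 12.12) = 346.19 × 10⁶ N·mm.
M_n = 346.19 kN·m.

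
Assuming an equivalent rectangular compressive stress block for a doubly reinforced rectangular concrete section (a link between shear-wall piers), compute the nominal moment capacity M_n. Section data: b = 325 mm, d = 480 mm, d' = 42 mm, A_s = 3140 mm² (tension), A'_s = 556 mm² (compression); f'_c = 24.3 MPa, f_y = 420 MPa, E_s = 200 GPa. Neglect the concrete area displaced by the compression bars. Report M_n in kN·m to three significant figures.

Assume both tension and compression steel yield.
Net tension couple steel: A_s − A'_s = 2584 mm².
a = (A_s − A'_s) f_y / (0.85 f'_c b) = 1085280/(0.85 × 24.3 × 325) = 161.67 mm.
c = a/β₁ = 161.67/0.85 = 190.20 mm; ε'_s = 0.003(c − d')/c = 0.0023 ≥ f_y/E_s = 0.0021, so compression steel does yield.
M_n = (A_s − A'_s) f_y (d − a/2) + A'_s f_y (d − d') = [1085280 × (480 − 80.835) + 233520 × (480 − 42)] × 10⁻⁶ = 433.21 + 102.28 = 535.49 kN·m.

M_n ≈ 535 kN·m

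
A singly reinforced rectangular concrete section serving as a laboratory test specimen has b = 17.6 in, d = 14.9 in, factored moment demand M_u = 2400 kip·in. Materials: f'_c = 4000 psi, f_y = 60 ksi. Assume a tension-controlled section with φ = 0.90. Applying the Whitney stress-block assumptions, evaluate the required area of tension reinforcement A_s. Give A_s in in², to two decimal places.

M_n = M_u/φ = 2400/0.90 = 2666.67 kip·in.
From M_n = 0.85 f'_c a b (d − a/2):
a = d − √(d² − 2M_n/(0.85 f'_c b)) = 14.9 − √(14.9² − 2 × 2666.67/(0.85 × 4 × 17.6)) = 3.372 in.
A_s = 0.85 f'_c a b / f_y = 0.85 × 4 × 3.372 × 17.6 / 60 = 3.363 in².

A_s ≈ 3.36 in²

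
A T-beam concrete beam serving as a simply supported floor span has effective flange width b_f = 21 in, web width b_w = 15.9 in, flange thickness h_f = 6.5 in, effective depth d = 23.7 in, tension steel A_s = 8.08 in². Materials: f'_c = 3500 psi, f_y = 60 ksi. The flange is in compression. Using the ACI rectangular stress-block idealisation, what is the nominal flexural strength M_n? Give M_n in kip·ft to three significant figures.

M_n ≈ 799 kip·ft

Tension: T = A_s f_y = 8.08 × 60 = 484.8 kips.
Try a within the flange: a = T/(0.85 f'_c b_f) = 484.8/(0.85 × 3.5 × 21) = 7.760 in.
a = 7.760 > h_f = 6.5 in: the block extends into the web. Split into flange-overhang and web parts.
C_f = 0.85 f'_c (b_f − b_w) h_f = 0.85 × 3.5 × (21 − 15.9) × 6.5 = 98.6 kips.
Remaining web compression depth: a_w = (T − C_f)/(0.85 f'_c b_w) = (484.8 − 98.6)/(0.85 × 3.5 × 15.9) = 8.164 in.
M_n = C_f(d − h_f/2) + (T − C_f)(d − a_w/2) = 98.6 × (23.7 − 3.25) + 386.2 × (23.7 − 4.082) = 2016.4 + 7576.5 = 9592.9 kip·in.
M_n = 9592.9/12 = 799.41 kip·ft.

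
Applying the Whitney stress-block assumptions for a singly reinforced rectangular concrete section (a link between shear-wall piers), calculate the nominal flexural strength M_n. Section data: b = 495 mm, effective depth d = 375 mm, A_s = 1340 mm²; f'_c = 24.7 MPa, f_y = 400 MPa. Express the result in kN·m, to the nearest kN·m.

M_n ≈ 187 kN·m

T = A_s f_y = 1340 × 400 = 536000 N = 536 kN.
From C = T: a = T/(0.85 f'_c b) = 536000/(0.85 × 24.7 × 495) = 51.58 mm.
M_n = T(d − a/2) = 536 kN × (375 − 25.79) mm = 187.18 kN·m.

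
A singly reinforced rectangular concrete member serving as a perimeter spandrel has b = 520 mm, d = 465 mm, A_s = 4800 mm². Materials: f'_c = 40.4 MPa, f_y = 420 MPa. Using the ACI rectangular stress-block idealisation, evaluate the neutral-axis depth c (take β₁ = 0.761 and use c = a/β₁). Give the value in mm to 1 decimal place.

T = A_s f_y = 4800 × 420 = 2016000 N = 2016 kN.
Setting C = 0.85 f'_c a b equal to T: a = 2016000/(0.85 × 40.4 × 520) = 112.898 mm.
With β₁ = 0.761, c = a/β₁ = 112.898/0.761 = 148.4 mm.

c ≈ 148.4 mm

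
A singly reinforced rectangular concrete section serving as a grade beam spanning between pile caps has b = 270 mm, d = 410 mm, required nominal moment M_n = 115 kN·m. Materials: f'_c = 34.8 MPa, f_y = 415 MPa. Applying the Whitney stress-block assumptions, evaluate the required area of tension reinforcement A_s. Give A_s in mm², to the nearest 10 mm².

A_s ≈ 710 mm²

With M_n = 0.85 f'_c a b (d − a/2), solve the quadratic for a:
a = d − √(d² − 2M_n/(0.85 f'_c b)) = 410 − √(410² − 2 × 115×10⁶/(0.85 × 34.8 × 270)) = 36.77 mm.
A_s = 0.85 f'_c a b / f_y = 0.85 × 34.8 × 36.77 × 270 / 415 = 707.6 mm².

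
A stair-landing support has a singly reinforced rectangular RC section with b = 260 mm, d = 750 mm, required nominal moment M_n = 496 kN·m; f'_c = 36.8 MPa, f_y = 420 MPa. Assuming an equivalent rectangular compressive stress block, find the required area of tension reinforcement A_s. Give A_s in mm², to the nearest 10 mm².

A_s ≈ 1670 mm²

With M_n = 0.85 f'_c a b (d − a/2), solve the quadratic for a:
a = d − √(d² − 2M_n/(0.85 f'_c b)) = 750 − √(750² − 2 × 496×10⁶/(0.85 × 36.8 × 260)) = 86.28 mm.
A_s = 0.85 f'_c a b / f_y = 0.85 × 36.8 × 86.28 × 260 / 420 = 1670.7 mm².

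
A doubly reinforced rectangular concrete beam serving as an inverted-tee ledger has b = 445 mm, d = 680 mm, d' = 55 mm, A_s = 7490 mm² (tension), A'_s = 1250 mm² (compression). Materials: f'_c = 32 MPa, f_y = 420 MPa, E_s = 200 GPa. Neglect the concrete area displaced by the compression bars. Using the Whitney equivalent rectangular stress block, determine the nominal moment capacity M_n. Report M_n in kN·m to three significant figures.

Assume both tension and compression steel yield.
Net tension couple steel: A_s − A'_s = 6240 mm².
a = (A_s − A'_s) f_y / (0.85 f'_c b) = 2620800/(0.85 × 32 × 445) = 216.52 mm.
c = a/β₁ = 216.52/0.821 = 263.73 mm; ε'_s = 0.003(c − d')/c = 0.0024 ≥ f_y/E_s = 0.0021, so compression steel does yield.
M_n = (A_s − A'_s) f_y (d − a/2) + A'_s f_y (d − d') = [2620800 × (680 − 108.26) + 525000 × (680 − 55)] × 10⁻⁶ = 1498.42 + 328.13 = 1826.55 kN·m.

M_n ≈ 1830 kN·m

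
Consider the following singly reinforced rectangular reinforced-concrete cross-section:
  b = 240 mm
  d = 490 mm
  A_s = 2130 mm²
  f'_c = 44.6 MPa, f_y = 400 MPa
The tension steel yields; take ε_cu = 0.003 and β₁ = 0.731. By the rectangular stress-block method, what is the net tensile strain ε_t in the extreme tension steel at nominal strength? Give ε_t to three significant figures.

a = A_s f_y/(0.85 f'_c b) = 93.64 mm.
β₁ = 0.731, so c = a/β₁ = 93.64/0.731 = 128.10 mm.
From the linear strain diagram with ε_cu = 0.003: ε_t = 0.003 (d − c)/c = 0.003 × (490 − 128.10)/128.10 = 0.00848.
Since ε_t ≥ 0.005, the section is tension-controlled.

ε_t ≈ 0.00848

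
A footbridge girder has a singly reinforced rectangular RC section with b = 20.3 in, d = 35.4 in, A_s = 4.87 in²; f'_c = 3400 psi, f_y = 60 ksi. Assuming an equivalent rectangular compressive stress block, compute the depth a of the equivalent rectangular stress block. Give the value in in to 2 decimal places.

T = A_s f_y = 4.87 × 60 = 292.2 kips.
a = T/(0.85 f'_c b) = 292.2/(0.85 × 3.4 × 20.3) = 4.98 in.

a ≈ 4.98 in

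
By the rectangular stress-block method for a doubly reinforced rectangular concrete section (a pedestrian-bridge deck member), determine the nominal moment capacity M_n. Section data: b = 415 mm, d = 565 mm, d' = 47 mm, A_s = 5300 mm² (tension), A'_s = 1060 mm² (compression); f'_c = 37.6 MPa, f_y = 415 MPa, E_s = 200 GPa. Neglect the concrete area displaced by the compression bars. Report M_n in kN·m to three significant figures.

Assume both tension and compression steel yield.
Net tension couple steel: A_s − A'_s = 4240 mm².
a = (A_s − A'_s) f_y / (0.85 f'_c b) = 1759600/(0.85 × 37.6 × 415) = 132.67 mm.
c = a/β₁ = 132.67/0.781 = 169.87 mm; ε'_s = 0.003(c − d')/c = 0.0022 ≥ f_y/E_s = 0.0021, so compression steel does yield.
M_n = (A_s − A'_s) f_y (d − a/2) + A'_s f_y (d − d') = [1759600 × (565 − 66.335) + 439900 × (565 − 47)] × 10⁻⁶ = 877.45 + 227.87 = 1105.32 kN·m.

M_n ≈ 1110 kN·m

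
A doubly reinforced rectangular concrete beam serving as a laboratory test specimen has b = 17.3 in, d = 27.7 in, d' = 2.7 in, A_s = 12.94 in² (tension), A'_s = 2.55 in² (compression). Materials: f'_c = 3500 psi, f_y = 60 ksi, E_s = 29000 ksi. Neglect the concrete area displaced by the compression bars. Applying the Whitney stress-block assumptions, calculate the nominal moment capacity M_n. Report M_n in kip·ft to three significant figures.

M_n ≈ 1440 kip·ft

Assume both steels yield.
a = (A_s − A'_s) f_y/(0.85 f'_c b) = (12.94 − 2.55) × 60/(0.85 × 3.5 × 17.3) = 12.112 in.
c = a/β₁ = 12.112/0.85 = 14.249 in; ε'_s = 0.003(c − d')/c = 0.0024 ≥ ε_y = 0.0021, so the compression steel yields.
M_n = (A_s − A'_s) f_y (d − a/2) + A'_s f_y (d − d') = 623.4 × (27.7 − 6.056) + 153 × (27.7 − 2.7) = 13492.9 + 3825.0 = 17317.9 kip·in = 17317.9/12 = 1443.16 kip·ft.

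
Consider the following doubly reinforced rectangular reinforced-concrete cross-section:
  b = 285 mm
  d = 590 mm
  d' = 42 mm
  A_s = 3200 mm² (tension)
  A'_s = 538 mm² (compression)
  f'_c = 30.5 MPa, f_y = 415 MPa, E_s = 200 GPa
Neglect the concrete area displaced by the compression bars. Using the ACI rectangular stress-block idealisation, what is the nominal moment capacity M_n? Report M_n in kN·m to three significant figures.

M_n ≈ 692 kN·m

Assume both tension and compression steel yield.
Net tension couple steel: A_s − A'_s = 2662 mm².
a = (A_s − A'_s) f_y / (0.85 f'_c b) = 1104730/(0.85 × 30.5 × 285) = 149.52 mm.
c = a/β₁ = 149.52/0.832 = 179.71 mm; ε'_s = 0.003(c − d')/c = 0.0023 ≥ f_y/E_s = 0.0021, so compression steel does yield.
M_n = (A_s − A'_s) f_y (d − a/2) + A'_s f_y (d − d') = [1104730 × (590 − 74.76) + 223270 × (590 − 42)] × 10⁻⁶ = 569.20 + 122.35 = 691.55 kN·m.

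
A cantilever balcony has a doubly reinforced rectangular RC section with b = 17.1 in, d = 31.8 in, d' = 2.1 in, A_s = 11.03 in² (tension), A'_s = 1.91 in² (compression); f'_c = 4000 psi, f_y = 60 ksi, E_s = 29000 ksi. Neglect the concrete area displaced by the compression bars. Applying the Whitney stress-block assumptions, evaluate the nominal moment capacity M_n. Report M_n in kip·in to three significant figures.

M_n ≈ 18200 kip·in

Assume both steels yield.
a = (A_s − A'_s) f_y/(0.85 f'_c b) = (11.03 − 1.91) × 60/(0.85 × 4 × 17.1) = 9.412 in.
c = a/β₁ = 9.412/0.85 = 11.073 in; ε'_s = 0.003(c − d')/c = 0.0024 ≥ ε_y = 0.0021, so the compression steel yields.
M_n = (A_s − A'_s) f_y (d − a/2) + A'_s f_y (d − d') = 547.2 × (31.8 − 4.706) + 114.6 × (31.8 − 2.1) = 14825.8 + 3403.6 = 18229.4 kip·in.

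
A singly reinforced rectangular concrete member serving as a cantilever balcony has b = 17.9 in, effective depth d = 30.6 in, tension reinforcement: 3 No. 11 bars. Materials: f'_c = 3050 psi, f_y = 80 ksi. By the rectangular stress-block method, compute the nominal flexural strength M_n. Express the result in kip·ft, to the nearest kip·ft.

M_n ≈ 829 kip·ft

A_s = 3 × 1.56 = 4.68 in².
T = A_s f_y = 4.68 × 80 = 374.4 kips.
a = T/(0.85 f'_c b) = 374.4/(0.85 × 3.05 × 17.9) = 8.068 in.
M_n = T(d − a/2) = 374.4 × (30.6 − 4.034) = 9946.3 kip·in = 9946.3/12 = 828.86 kip·ft.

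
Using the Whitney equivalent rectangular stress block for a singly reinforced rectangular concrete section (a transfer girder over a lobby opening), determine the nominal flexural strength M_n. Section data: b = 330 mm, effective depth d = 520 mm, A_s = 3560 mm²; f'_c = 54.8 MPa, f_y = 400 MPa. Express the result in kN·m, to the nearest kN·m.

T = A_s f_y = 3560 × 400 = 1424000 N = 1424 kN.
From C = T: a = T/(0.85 f'_c b) = 1424000/(0.85 × 54.8 × 330) = 92.64 mm.
M_n = T(d − a/2) = 1424 kN × (520 − 46.32) mm = 674.52 kN·m.

M_n ≈ 675 kN·m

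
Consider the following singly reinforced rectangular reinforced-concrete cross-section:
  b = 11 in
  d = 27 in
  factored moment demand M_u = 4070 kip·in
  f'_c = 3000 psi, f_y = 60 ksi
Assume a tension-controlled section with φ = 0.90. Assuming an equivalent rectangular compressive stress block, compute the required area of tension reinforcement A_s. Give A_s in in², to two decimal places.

A_s ≈ 3.20 in²

M_n = M_u/φ = 4070/0.90 = 4522.22 kip·in.
From M_n = 0.85 f'_c a b (d − a/2):
a = d − √(d² − 2M_n/(0.85 f'_c b)) = 27 − √(27² − 2 × 4522.22/(0.85 × 3 × 11)) = 6.837 in.
A_s = 0.85 f'_c a b / f_y = 0.85 × 3 × 6.837 × 11 / 60 = 3.196 in².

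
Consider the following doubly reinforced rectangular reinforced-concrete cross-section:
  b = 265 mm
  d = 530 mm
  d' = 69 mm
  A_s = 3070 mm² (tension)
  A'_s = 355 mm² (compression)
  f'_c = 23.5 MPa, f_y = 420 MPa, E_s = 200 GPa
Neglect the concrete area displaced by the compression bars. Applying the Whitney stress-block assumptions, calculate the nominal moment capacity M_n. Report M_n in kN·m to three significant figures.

M_n ≈ 550 kN·m

Assume both tension and compression steel yield.
Net tension couple steel: A_s − A'_s = 2715 mm².
a = (A_s − A'_s) f_y / (0.85 f'_c b) = 1140300/(0.85 × 23.5 × 265) = 215.42 mm.
c = a/β₁ = 215.42/0.85 = 253.44 mm; ε'_s = 0.003(c − d')/c = 0.0022 ≥ f_y/E_s = 0.0021, so compression steel does yield.
M_n = (A_s − A'_s) f_y (d − a/2) + A'_s f_y (d − d') = [1140300 × (530 − 107.71) + 149100 × (530 − 69)] × 10⁻⁶ = 481.54 + 68.74 = 550.28 kN·m.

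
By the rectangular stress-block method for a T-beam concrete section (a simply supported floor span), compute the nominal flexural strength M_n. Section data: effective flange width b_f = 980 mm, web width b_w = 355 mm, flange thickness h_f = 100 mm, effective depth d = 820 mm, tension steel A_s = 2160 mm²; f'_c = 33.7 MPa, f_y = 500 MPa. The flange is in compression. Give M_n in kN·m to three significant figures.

Tension: T = A_s f_y = 2160 × 500 = 1080000 N.
Try a within the flange: a = T/(0.85 f'_c b_f) = 1080000/(0.85 × 33.7 × 980) = 38.47 mm.
Since a = 38.47 ≤ h_f = 100 mm, the stress block lies entirely in the flange; analyse as a rectangular beam of width b_f.
M_n = T(d − a/2) = 1080000 × (820 − 19.235) = 864.83 × 10⁶ N·mm.
M_n = 864.83 kN·m.

M_n ≈ 865 kN·m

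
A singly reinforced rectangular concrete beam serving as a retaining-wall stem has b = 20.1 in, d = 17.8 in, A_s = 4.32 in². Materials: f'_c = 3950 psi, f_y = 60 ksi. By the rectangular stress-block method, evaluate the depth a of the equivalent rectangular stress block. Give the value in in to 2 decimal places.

T = A_s f_y = 4.32 × 60 = 259.2 kips.
a = T/(0.85 f'_c b) = 259.2/(0.85 × 3.95 × 20.1) = 3.84 in.

a ≈ 3.84 in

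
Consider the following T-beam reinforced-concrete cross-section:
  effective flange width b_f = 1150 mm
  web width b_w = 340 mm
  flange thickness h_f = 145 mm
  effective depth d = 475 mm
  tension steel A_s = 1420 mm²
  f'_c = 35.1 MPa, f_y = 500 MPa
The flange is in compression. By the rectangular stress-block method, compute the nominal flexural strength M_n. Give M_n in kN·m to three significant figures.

Tension: T = A_s f_y = 1420 × 500 = 710000 N.
Try a within the flange: a = T/(0.85 f'_c b_f) = 710000/(0.85 × 35.1 × 1150) = 20.69 mm.
Since a = 20.69 ≤ h_f = 145 mm, the stress block lies entirely in the flange; analyse as a rectangular beam of width b_f.
M_n = T(d − a/2) = 710000 × (475 − 10.345) = 329.91 × 10⁶ N·mm.
M_n = 329.91 kN·m.

M_n ≈ 330 kN·m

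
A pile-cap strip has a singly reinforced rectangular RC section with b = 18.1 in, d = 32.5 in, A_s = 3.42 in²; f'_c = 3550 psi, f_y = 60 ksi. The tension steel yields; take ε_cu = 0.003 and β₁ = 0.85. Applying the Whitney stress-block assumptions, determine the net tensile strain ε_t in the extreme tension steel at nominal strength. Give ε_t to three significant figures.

a = A_s f_y/(0.85 f'_c b) = 3.757 in.
β₁ = 0.85, so c = a/β₁ = 3.757/0.85 = 4.420 in.
From the linear strain diagram with ε_cu = 0.003: ε_t = 0.003 (d − c)/c = 0.003 × (32.5 − 4.420)/4.420 = 0.0191.
Since ε_t ≥ 0.005, the section is tension-controlled.

ε_t ≈ 0.0191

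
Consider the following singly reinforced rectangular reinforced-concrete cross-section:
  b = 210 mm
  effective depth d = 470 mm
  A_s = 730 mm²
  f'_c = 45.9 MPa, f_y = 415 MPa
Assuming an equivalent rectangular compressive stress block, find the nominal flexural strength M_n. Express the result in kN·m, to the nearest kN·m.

T = A_s f_y = 730 × 415 = 302950 N = 302.95 kN.
From C = T: a = T/(0.85 f'_c b) = 302950/(0.85 × 45.9 × 210) = 36.98 mm.
M_n = T(d − a/2) = 302.95 kN × (470 − 18.49) mm = 136.78 kN·m.

M_n ≈ 137 kN·m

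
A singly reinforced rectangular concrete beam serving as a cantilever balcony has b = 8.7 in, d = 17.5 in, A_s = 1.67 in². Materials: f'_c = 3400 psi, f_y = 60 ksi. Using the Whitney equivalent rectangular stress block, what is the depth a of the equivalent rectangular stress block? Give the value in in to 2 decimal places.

a ≈ 3.99 in

T = A_s f_y = 1.67 × 60 = 100.2 kips.
a = T/(0.85 f'_c b) = 100.2/(0.85 × 3.4 × 8.7) = 3.99 in.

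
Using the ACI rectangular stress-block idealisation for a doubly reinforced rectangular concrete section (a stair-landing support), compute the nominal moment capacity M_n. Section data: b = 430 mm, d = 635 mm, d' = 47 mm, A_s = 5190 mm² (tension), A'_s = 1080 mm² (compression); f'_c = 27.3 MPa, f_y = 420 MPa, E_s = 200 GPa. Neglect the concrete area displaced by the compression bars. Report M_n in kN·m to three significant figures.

Assume both tension and compression steel yield.
Net tension couple steel: A_s − A'_s = 4110 mm².
a = (A_s − A'_s) f_y / (0.85 f'_c b) = 1726200/(0.85 × 27.3 × 430) = 173.00 mm.
c = a/β₁ = 173.00/0.85 = 203.53 mm; ε'_s = 0.003(c − d')/c = 0.0023 ≥ f_y/E_s = 0.0021, so compression steel does yield.
M_n = (A_s − A'_s) f_y (d − a/2) + A'_s f_y (d − d') = [1726200 × (635 − 86.5) + 453600 × (635 − 47)] × 10⁻⁶ = 946.82 + 266.72 = 1213.54 kN·m.

M_n ≈ 1210 kN·m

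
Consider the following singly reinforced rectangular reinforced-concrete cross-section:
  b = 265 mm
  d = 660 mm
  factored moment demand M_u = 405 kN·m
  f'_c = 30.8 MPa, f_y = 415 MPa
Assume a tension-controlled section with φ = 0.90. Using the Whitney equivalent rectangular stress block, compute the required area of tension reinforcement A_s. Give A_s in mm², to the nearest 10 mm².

A_s ≈ 1790 mm²

M_n = M_u/φ = 405/0.90 = 450 kN·m.
With M_n = 0.85 f'_c a b (d − a/2), solve the quadratic for a:
a = d − √(d² − 2M_n/(0.85 f'_c b)) = 660 − √(660² − 2 × 450×10⁶/(0.85 × 30.8 × 265)) = 106.94 mm.
A_s = 0.85 f'_c a b / f_y = 0.85 × 30.8 × 106.94 × 265 / 415 = 1787.8 mm².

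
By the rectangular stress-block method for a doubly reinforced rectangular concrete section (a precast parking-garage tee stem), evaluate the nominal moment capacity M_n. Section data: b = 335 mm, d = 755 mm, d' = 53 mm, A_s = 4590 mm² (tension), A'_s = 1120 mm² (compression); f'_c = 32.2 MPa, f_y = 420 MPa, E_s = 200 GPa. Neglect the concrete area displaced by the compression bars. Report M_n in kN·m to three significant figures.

Assume both tension and compression steel yield.
Net tension couple steel: A_s − A'_s = 3470 mm².
a = (A_s − A'_s) f_y / (0.85 f'_c b) = 1457400/(0.85 × 32.2 × 335) = 158.95 mm.
c = a/β₁ = 158.95/0.82 = 193.84 mm; ε'_s = 0.003(c − d')/c = 0.0022 ≥ f_y/E_s = 0.0021, so compression steel does yield.
M_n = (A_s − A'_s) f_y (d − a/2) + A'_s f_y (d − d') = [1457400 × (755 − 79.475) + 470400 × (755 − 53)] × 10⁻⁶ = 984.51 + 330.22 = 1314.73 kN·m.

M_n ≈ 1310 kN·m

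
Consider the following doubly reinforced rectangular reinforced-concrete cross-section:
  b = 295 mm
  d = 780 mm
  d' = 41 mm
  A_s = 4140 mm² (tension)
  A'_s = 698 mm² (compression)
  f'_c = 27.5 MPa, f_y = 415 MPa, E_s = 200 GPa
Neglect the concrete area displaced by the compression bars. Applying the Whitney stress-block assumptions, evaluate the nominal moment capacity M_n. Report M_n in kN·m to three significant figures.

M_n ≈ 1180 kN·m

Assume both tension and compression steel yield.
Net tension couple steel: A_s − A'_s = 3442 mm².
a = (A_s − A'_s) f_y / (0.85 f'_c b) = 1428430/(0.85 × 27.5 × 295) = 207.15 mm.
c = a/β₁ = 207.15/0.85 = 243.71 mm; ε'_s = 0.003(c − d')/c = 0.0025 ≥ f_y/E_s = 0.0021, so compression steel does yield.
M_n = (A_s − A'_s) f_y (d − a/2) + A'_s f_y (d − d') = [1428430 × (780 − 103.575) + 289670 × (780 − 41)] × 10⁻⁶ = 966.23 + 214.07 = 1180.30 kN·m.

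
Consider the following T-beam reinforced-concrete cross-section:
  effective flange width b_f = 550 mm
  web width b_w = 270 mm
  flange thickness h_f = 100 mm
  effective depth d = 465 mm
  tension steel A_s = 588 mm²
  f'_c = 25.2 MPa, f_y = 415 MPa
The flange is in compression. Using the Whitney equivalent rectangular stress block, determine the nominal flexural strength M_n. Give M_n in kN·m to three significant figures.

Tension: T = A_s f_y = 588 × 415 = 244020 N.
Try a within the flange: a = T/(0.85 f'_c b_f) = 244020/(0.85 × 25.2 × 550) = 20.71 mm.
Since a = 20.71 ≤ h_f = 100 mm, the stress block lies entirely in the flange; analyse as a rectangular beam of width b_f.
M_n = T(d − a/2) = 244020 × (465 − 10.355) = 110.94 × 10⁶ N·mm.
M_n = 110.94 kN·m.

M_n ≈ 111 kN·m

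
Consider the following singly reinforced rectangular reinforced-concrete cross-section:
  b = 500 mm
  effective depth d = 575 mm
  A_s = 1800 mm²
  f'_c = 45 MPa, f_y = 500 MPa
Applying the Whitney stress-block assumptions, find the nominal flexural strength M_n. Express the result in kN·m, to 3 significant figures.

M_n ≈ 496 kN·m

T = A_s f_y = 1800 × 500 = 900000 N = 900 kN.
From C = T: a = T/(0.85 f'_c b) = 900000/(0.85 × 45 × 500) = 47.06 mm.
M_n = T(d − a/2) = 900 kN × (575 − 23.53) mm = 496.32 kN·m.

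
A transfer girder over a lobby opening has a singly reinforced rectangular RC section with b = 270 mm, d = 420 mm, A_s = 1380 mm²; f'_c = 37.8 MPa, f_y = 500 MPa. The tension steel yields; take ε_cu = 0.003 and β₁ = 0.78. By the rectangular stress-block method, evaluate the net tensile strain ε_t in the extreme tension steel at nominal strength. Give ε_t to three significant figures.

ε_t ≈ 0.00936

a = A_s f_y/(0.85 f'_c b) = 79.54 mm.
β₁ = 0.78, so c = a/β₁ = 79.54/0.78 = 101.97 mm.
From the linear strain diagram with ε_cu = 0.003: ε_t = 0.003 (d − c)/c = 0.003 × (420 − 101.97)/101.97 = 0.00936.
Since ε_t ≥ 0.005, the section is tension-controlled.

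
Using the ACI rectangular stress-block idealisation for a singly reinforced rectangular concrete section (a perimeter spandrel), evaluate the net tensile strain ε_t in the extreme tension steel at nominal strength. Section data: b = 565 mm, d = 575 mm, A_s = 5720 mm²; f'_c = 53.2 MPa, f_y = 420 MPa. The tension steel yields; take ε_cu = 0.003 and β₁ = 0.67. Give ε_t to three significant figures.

ε_t ≈ 0.00929

a = A_s f_y/(0.85 f'_c b) = 94.03 mm.
β₁ = 0.67, so c = a/β₁ = 94.03/0.67 = 140.34 mm.
From the linear strain diagram with ε_cu = 0.003: ε_t = 0.003 (d − c)/c = 0.003 × (575 − 140.34)/140.34 = 0.00929.
Since ε_t ≥ 0.005, the section is tension-controlled.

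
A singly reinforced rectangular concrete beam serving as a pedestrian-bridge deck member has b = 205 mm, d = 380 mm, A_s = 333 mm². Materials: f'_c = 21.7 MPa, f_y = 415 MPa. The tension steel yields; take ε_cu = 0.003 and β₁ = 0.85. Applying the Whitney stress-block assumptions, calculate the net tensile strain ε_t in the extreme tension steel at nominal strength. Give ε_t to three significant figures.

a = A_s f_y/(0.85 f'_c b) = 36.55 mm.
β₁ = 0.85, so c = a/β₁ = 36.55/0.85 = 43.00 mm.
From the linear strain diagram with ε_cu = 0.003: ε_t = 0.003 (d − c)/c = 0.003 × (380 − 43.00)/43.00 = 0.0235.
Since ε_t ≥ 0.005, the section is tension-controlled.

ε_t ≈ 0.0235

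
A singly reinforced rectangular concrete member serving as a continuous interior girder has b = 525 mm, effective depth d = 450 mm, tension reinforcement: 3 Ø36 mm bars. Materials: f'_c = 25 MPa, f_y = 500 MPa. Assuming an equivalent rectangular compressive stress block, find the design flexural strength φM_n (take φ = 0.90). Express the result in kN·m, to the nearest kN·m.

φM_n ≈ 524 kN·m

A_s = 3 × 1018 = 3054 mm².
T = A_s f_y = 3054 × 500 = 1527000 N = 1527 kN.
From C = T: a = T/(0.85 f'_c b) = 1527000/(0.85 × 25 × 525) = 136.87 mm.
M_n = T(d − a/2) = 1527 kN × (450 − 68.435) mm = 582.65 kN·m.
φM_n = 0.90 × 582.65 = 524.39 kN·m.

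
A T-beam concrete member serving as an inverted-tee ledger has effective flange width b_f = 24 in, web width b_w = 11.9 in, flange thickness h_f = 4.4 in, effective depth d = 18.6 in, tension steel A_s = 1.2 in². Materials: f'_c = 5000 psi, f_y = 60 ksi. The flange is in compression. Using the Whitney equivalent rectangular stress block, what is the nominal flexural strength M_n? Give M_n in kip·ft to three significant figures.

M_n ≈ 109 kip·ft

Tension: T = A_s f_y = 1.2 × 60 = 72 kips.
Try a within the flange: a = T/(0.85 f'_c b_f) = 72/(0.85 × 5 × 24) = 0.706 in.
Since a = 0.706 ≤ h_f = 4.4 in, the stress block lies entirely in the flange; analyse as a rectangular beam of width b_f.
M_n = T(d − a/2) = 72 × (18.6 − 0.353) = 1313.8 kip·in.
M_n = 1313.8/12 = 109.48 kip·ft.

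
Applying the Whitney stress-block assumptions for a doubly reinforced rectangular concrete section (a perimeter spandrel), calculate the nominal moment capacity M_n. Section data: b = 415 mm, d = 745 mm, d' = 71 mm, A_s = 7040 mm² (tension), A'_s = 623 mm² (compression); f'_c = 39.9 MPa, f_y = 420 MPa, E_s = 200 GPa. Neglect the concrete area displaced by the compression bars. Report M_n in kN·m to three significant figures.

Assume both tension and compression steel yield.
Net tension couple steel: A_s − A'_s = 6417 mm².
a = (A_s − A'_s) f_y / (0.85 f'_c b) = 2695140/(0.85 × 39.9 × 415) = 191.49 mm.
c = a/β₁ = 191.49/0.765 = 250.31 mm; ε'_s = 0.003(c − d')/c = 0.0021 ≥ f_y/E_s = 0.0021, so compression steel does yield.
M_n = (A_s − A'_s) f_y (d − a/2) + A'_s f_y (d − d') = [2695140 × (745 − 95.745) + 261660 × (745 − 71)] × 10⁻⁶ = 1749.83 + 176.36 = 1926.19 kN·m.

M_n ≈ 1930 kN·m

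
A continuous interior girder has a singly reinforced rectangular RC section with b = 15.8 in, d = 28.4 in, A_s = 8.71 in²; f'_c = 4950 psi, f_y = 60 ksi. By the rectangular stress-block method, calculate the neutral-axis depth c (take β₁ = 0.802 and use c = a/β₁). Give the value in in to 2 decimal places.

c ≈ 9.80 in

T = A_s f_y = 8.71 × 60 = 522.6 kips.
a = T/(0.85 f'_c b) = 522.6/(0.85 × 4.95 × 15.8) = 7.8612 in.
With β₁ = 0.802, c = a/β₁ = 7.8612/0.802 = 9.80 in.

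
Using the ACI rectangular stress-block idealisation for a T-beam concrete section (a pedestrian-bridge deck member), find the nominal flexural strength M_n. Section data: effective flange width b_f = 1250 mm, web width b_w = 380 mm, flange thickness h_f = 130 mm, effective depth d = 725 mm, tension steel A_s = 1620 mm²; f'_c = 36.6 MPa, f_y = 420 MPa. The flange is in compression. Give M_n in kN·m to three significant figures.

M_n ≈ 487 kN·m

Tension: T = A_s f_y = 1620 × 420 = 680400 N.
Try a within the flange: a = T/(0.85 f'_c b_f) = 680400/(0.85 × 36.6 × 1250) = 17.50 mm.
Since a = 17.50 ≤ h_f = 130 mm, the stress block lies entirely in the flange; analyse as a rectangular beam of width b_f.
M_n = T(d − a/2) = 680400 × (725 − 8.75) = 487.34 × 10⁶ N·mm.
M_n = 487.34 kN·m.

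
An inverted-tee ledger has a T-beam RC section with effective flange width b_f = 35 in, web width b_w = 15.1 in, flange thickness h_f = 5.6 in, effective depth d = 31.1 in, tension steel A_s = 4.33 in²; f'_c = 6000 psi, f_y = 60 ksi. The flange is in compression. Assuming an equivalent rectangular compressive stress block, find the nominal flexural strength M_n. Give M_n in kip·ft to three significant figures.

Tension: T = A_s f_y = 4.33 × 60 = 259.8 kips.
Try a within the flange: a = T/(0.85 f'_c b_f) = 259.8/(0.85 × 6 × 35) = 1.455 in.
Since a = 1.455 ≤ h_f = 5.6 in, the stress block lies entirely in the flange; analyse as a rectangular beam of width b_f.
M_n = T(d − a/2) = 259.8 × (31.1 − 0.7275) = 7890.8 kip·in.
M_n = 7890.8/12 = 657.57 kip·ft.

M_n ≈ 658 kip·ft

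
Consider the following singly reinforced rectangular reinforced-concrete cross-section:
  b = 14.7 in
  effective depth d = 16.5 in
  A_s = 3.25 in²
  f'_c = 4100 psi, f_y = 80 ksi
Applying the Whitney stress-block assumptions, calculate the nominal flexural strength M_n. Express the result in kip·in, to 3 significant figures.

T = A_s f_y = 3.25 × 80 = 260 kips.
a = T/(0.85 f'_c b) = 260/(0.85 × 4.1 × 14.7) = 5.075 in.
M_n = T(d − a/2) = 260 × (16.5 − 2.5375) = 3630.3 kip·in.

M_n ≈ 3630 kip·in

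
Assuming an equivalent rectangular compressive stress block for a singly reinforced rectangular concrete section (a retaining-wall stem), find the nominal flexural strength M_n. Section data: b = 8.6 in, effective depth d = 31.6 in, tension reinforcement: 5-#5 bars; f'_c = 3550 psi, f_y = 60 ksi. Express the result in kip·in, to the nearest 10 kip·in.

M_n ≈ 2770 kip·in

A_s = 5 × 0.31 = 1.55 in².
T = A_s f_y = 1.55 × 60 = 93 kips.
a = T/(0.85 f'_c b) = 93/(0.85 × 3.55 × 8.6) = 3.584 in.
M_n = T(d − a/2) = 93 × (31.6 − 1.792) = 2772.1 kip·in.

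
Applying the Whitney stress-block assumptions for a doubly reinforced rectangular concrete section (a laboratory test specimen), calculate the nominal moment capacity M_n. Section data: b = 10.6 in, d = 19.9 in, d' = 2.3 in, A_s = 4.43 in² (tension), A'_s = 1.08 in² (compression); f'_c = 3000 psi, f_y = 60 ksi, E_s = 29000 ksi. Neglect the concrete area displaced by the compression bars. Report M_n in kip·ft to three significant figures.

Assume both steels yield.
a = (A_s − A'_s) f_y/(0.85 f'_c b) = (4.43 − 1.08) × 60/(0.85 × 3 × 10.6) = 7.436 in.
c = a/β₁ = 7.436/0.85 = 8.748 in; ε'_s = 0.003(c − d')/c = 0.0022 ≥ ε_y = 0.0021, so the compression steel yields.
M_n = (A_s − A'_s) f_y (d − a/2) + A'_s f_y (d − d') = 201 × (19.9 − 3.718) + 64.8 × (19.9 − 2.3) = 3252.6 + 1140.5 = 4393.1 kip·in = 4393.1/12 = 366.09 kip·ft.

M_n ≈ 366 kip·ft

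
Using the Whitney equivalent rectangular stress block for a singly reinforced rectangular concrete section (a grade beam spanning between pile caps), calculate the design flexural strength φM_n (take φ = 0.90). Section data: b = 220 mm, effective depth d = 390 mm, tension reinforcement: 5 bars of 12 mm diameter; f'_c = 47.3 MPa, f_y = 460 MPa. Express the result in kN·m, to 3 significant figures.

A_s = 5 × 113 = 565 mm².
T = A_s f_y = 565 × 460 = 259900 N = 259.9 kN.
From C = T: a = T/(0.85 f'_c b) = 259900/(0.85 × 47.3 × 220) = 29.38 mm.
M_n = T(d − a/2) = 259.9 kN × (390 − 14.69) mm = 97.54 kN·m.
φM_n = 0.90 × 97.54 = 87.79 kN·m.

φM_n ≈ 87.8 kN·m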